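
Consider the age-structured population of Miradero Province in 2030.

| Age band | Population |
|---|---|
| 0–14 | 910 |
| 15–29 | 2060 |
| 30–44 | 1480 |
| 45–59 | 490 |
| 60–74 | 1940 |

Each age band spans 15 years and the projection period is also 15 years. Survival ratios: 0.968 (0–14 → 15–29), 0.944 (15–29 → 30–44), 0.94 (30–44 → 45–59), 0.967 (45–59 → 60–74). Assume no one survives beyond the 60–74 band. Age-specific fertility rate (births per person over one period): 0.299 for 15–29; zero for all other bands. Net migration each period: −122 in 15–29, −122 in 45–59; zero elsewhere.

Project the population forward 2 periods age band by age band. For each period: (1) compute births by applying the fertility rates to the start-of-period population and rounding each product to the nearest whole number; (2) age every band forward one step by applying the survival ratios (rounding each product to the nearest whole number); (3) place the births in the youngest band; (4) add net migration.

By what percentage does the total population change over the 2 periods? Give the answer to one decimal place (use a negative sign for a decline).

[period 1]
Births: 2060 × 0.299 = 616
15–29: 910 × 0.968 = 881
30–44: 2060 × 0.944 = 1945
45–59: 1480 × 0.94 = 1391
60–74: 490 × 0.967 = 474
Net migration: 15–29 − 122 → 759; 45–59 − 122 → 1269
→ [616, 759, 1945, 1269, 474]
[period 2]
Births: 759 × 0.299 = 227
15–29: 616 × 0.968 = 596
30–44: 759 × 0.944 = 716
45–59: 1945 × 0.94 = 1828
60–74: 1269 × 0.967 = 1227
Net migration: 15–29 − 122 → 474; 45–59 − 122 → 1706
→ [227, 474, 716, 1706, 1227]
Total: 6880 → 4350; change = -2530; percentage change = -36.8%

-36.8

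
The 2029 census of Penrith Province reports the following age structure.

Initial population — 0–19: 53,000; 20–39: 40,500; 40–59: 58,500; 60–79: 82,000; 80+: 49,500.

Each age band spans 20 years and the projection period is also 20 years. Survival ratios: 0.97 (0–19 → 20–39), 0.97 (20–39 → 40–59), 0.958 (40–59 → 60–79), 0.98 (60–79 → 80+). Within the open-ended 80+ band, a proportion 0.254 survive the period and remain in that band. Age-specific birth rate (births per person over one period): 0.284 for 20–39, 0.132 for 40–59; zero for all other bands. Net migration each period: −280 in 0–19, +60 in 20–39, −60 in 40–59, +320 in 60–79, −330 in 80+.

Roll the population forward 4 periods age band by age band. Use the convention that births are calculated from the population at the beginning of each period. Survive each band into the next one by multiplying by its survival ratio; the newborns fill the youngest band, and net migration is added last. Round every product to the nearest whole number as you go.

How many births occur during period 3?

11818

Numbering the bands 1..5 from youngest to oldest:
[period 1]
Births: 40500 × 0.284 = 11502, 58500 × 0.132 = 7722 → 19224
Band 2: 53000 × 0.97 = 51410
Band 3: 40500 × 0.97 = 39285
Band 4: 58500 × 0.958 = 56043
Band 5: 82000 × 0.98 + 49500 × 0.254 = 80360 + 12573 = 92933
Net migration: Band 1 − 280 → 18944; Band 2 + 60 → 51470; Band 3 − 60 → 39225; Band 4 + 320 → 56363; Band 5 − 330 → 92603
Giving 18944 / 51470 / 39225 / 56363 / 92603.
[period 2]
Births: 51470 × 0.284 = 14617, 39225 × 0.132 = 5178 → 19795
Band 2: 18944 × 0.97 = 18376
Band 3: 51470 × 0.97 = 49926
Band 4: 39225 × 0.958 = 37578
Band 5: 56363 × 0.98 + 92603 × 0.254 = 55236 + 23521 = 78757
Net migration: Band 1 − 280 → 19515; Band 2 + 60 → 18436; Band 3 − 60 → 49866; Band 4 + 320 → 37898; Band 5 − 330 → 78427
Giving 19515 / 18436 / 49866 / 37898 / 78427.
[period 3]
Births: 18436 × 0.284 = 5236, 49866 × 0.132 = 6582 → 11818
Band 2: 19515 × 0.97 = 18930
Band 3: 18436 × 0.97 = 17883
Band 4: 49866 × 0.958 = 47772
Band 5: 37898 × 0.98 + 78427 × 0.254 = 37140 + 19920 = 57060
Net migration: Band 1 − 280 → 11538; Band 2 + 60 → 18990; Band 3 − 60 → 17823; Band 4 + 320 → 48092; Band 5 − 330 → 56730
Giving 11538 / 18990 / 17823 / 48092 / 56730.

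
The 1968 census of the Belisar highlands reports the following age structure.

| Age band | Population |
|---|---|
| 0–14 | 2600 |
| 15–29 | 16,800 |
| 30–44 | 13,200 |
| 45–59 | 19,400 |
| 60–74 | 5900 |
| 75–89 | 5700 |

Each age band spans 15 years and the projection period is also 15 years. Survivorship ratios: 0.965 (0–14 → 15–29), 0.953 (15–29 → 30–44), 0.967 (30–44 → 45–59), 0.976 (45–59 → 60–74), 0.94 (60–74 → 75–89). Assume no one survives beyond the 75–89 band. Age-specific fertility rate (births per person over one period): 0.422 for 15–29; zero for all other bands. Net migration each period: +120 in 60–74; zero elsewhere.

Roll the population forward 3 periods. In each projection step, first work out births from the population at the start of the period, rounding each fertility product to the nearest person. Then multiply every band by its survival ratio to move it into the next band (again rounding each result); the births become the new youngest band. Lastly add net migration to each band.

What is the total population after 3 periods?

39794

[period 1]
Births: 16800 × 0.422 = 7090
15–29: 2600 × 0.965 = 2509
30–44: 16800 × 0.953 = 16010
45–59: 13200 × 0.967 = 12764
60–74: 19400 × 0.976 = 18934
75–89: 5900 × 0.94 = 5546
Net migration: 60–74 + 120 → 19054
Population now: 0–14=7090, 15–29=2509, 30–44=16010, 45–59=12764, 60–74=19054, 75–89=5546
[period 2]
Births: 2509 × 0.422 = 1059
15–29: 7090 × 0.965 = 6842
30–44: 2509 × 0.953 = 2391
45–59: 16010 × 0.967 = 15482
60–74: 12764 × 0.976 = 12458
75–89: 19054 × 0.94 = 17911
Net migration: 60–74 + 120 → 12578
Population now: 0–14=1059, 15–29=6842, 30–44=2391, 45–59=15482, 60–74=12578, 75–89=17911
[period 3]
Births: 6842 × 0.422 = 2887
15–29: 1059 × 0.965 = 1022
30–44: 6842 × 0.953 = 6520
45–59: 2391 × 0.967 = 2312
60–74: 15482 × 0.976 = 15110
75–89: 12578 × 0.94 = 11823
Net migration: 60–74 + 120 → 15230
Population now: 0–14=2887, 15–29=1022, 30–44=6520, 45–59=2312, 60–74=15230, 75–89=11823
Total after period 3: 2887 + 1022 + 6520 + 2312 + 15230 + 11823 = 39794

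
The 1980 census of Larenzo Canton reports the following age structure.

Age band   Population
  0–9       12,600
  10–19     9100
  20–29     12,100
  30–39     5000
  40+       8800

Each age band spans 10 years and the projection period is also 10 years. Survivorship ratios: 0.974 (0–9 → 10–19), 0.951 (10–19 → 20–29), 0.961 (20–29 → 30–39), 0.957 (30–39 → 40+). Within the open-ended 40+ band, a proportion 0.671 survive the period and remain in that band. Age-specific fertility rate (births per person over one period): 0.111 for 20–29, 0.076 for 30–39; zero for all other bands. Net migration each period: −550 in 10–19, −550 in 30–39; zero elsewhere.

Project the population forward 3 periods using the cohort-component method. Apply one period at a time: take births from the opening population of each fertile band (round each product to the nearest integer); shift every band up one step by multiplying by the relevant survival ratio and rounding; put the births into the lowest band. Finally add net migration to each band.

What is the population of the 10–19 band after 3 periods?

1206

[period 1]
Births: 12100 × 0.111 = 1343 ; 5000 × 0.076 = 380 → 1723
10–19: 12600 × 0.974 = 12272
20–29: 9100 × 0.951 = 8654
30–39: 12100 × 0.961 = 11628
40+: 5000 × 0.957 + 8800 × 0.671 = 4785 + 5905 = 10690
Net migration: 10–19 − 550 → 11722; 30–39 − 550 → 11078
Giving 1723 / 11722 / 8654 / 11078 / 10690.
[period 2]
Births: 8654 × 0.111 = 961 ; 11078 × 0.076 = 842 → 1803
10–19: 1723 × 0.974 = 1678
20–29: 11722 × 0.951 = 11148
30–39: 8654 × 0.961 = 8316
40+: 11078 × 0.957 + 10690 × 0.671 = 10602 + 7173 = 17775
Net migration: 10–19 − 550 → 1128; 30–39 − 550 → 7766
Giving 1803 / 1128 / 11148 / 7766 / 17775.
[period 3]
Births: 11148 × 0.111 = 1237 ; 7766 × 0.076 = 590 → 1827
10–19: 1803 × 0.974 = 1756
20–29: 1128 × 0.951 = 1073
30–39: 11148 × 0.961 = 10713
40+: 7766 × 0.957 + 17775 × 0.671 = 7432 + 11927 = 19359
Net migration: 10–19 − 550 → 1206; 30–39 − 550 → 10163
Giving 1827 / 1206 / 1073 / 10163 / 19359.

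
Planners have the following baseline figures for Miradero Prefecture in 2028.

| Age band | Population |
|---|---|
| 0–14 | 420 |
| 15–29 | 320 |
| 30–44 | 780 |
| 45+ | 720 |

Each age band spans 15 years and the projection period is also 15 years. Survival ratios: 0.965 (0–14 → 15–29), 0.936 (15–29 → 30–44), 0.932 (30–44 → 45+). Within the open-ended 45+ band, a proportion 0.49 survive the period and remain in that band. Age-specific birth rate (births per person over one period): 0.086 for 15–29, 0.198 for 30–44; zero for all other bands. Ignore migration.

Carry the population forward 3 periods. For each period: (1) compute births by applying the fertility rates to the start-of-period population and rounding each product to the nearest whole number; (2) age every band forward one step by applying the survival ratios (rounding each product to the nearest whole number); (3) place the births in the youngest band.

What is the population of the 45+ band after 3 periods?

749

Numbering the bands 1..4 from youngest to oldest:
Period 1:
Births: 320 * 0.086 = 28, 780 * 0.198 = 154 — total 182
Band 2: 420 * 0.965 = 405
Band 3: 320 * 0.936 = 300
Band 4: 780 * 0.932 + 720 * 0.49 = 727 + 353 = 1080
→ [182, 405, 300, 1080]
Period 2:
Births: 405 * 0.086 = 35, 300 * 0.198 = 59 — total 94
Band 2: 182 * 0.965 = 176
Band 3: 405 * 0.936 = 379
Band 4: 300 * 0.932 + 1080 * 0.49 = 280 + 529 = 809
→ [94, 176, 379, 809]
Period 3:
Births: 176 * 0.086 = 15, 379 * 0.198 = 75 — total 90
Band 2: 94 * 0.965 = 91
Band 3: 176 * 0.936 = 165
Band 4: 379 * 0.932 + 809 * 0.49 = 353 + 396 = 749
→ [90, 91, 165, 749]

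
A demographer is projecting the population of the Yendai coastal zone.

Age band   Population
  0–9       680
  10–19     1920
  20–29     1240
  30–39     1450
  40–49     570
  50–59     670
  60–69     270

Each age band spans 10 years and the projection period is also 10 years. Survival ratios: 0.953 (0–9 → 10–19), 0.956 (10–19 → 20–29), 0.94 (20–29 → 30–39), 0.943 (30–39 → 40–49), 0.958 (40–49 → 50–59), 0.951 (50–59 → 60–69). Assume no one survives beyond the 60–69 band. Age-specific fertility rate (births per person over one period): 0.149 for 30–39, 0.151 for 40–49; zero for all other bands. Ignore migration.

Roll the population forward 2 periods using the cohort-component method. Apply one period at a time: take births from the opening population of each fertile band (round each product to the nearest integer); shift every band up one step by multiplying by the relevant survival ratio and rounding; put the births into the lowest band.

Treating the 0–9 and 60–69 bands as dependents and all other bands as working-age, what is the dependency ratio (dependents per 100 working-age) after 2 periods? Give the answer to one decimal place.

Call the bands 1 to 7, youngest first.
— Period 1 —
Births: 1450 × 0.149 = 216 ; 570 × 0.151 = 86 → total 302
Band 2: 680 × 0.953 = 648
Band 3: 1920 × 0.956 = 1836
Band 4: 1240 × 0.94 = 1166
Band 5: 1450 × 0.943 = 1367
Band 6: 570 × 0.958 = 546
Band 7: 670 × 0.951 = 637
→ [302, 648, 1836, 1166, 1367, 546, 637]
— Period 2 —
Births: 1166 × 0.149 = 174 ; 1367 × 0.151 = 206 → total 380
Band 2: 302 × 0.953 = 288
Band 3: 648 × 0.956 = 619
Band 4: 1836 × 0.94 = 1726
Band 5: 1166 × 0.943 = 1100
Band 6: 1367 × 0.958 = 1310
Band 7: 546 × 0.951 = 519
→ [380, 288, 619, 1726, 1100, 1310, 519]
Dependents (band 0–9 + band 60–69) = 380 + 519 = 899; working-age = 5043; ratio = 899/5043 × 100 = 17.8

17.8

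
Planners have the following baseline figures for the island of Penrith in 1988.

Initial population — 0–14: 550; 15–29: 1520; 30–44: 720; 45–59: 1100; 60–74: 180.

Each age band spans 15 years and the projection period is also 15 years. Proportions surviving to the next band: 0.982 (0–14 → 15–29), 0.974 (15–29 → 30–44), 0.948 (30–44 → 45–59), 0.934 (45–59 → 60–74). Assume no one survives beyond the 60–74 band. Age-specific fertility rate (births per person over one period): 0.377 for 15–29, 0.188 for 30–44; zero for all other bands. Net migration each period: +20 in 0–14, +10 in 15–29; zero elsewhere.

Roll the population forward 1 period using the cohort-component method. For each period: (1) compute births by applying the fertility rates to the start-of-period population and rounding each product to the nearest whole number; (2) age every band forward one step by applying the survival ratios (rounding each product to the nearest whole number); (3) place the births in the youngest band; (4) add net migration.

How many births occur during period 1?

708

[period 1]
Births: 1520 × 0.377 = 573 ; 720 × 0.188 = 135 — total 708
15–29: 550 × 0.982 = 540
30–44: 1520 × 0.974 = 1480
45–59: 720 × 0.948 = 683
60–74: 1100 × 0.934 = 1027
Net migration: 0–14 + 20 → 728; 15–29 + 10 → 550
→ [728, 550, 1480, 683, 1027]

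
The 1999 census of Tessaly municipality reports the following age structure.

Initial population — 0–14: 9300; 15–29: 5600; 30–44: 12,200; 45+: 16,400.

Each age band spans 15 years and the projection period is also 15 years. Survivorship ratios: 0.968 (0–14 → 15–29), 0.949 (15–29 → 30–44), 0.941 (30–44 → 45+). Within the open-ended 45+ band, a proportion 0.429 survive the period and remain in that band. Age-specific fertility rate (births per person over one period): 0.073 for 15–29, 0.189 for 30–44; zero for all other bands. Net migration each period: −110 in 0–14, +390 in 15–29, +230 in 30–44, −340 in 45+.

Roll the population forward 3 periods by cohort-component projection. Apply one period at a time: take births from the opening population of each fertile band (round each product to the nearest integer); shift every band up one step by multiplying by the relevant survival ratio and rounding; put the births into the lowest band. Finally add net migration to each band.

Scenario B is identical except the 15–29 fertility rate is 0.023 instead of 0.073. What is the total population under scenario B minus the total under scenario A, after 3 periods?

Call the groups 1 to 4, youngest first.
Period 1:
Births: 5600 × 0.073 = 409  |  12200 × 0.189 = 2306 ⇒ total 2715
Group 2: 9300 × 0.968 = 9002
Group 3: 5600 × 0.949 = 5314
Group 4: 12200 × 0.941 + 16400 × 0.429 = 11480 + 7036 = 18516
Net migration: Group 1 − 110 → 2605; Group 2 + 390 → 9392; Group 3 + 230 → 5544; Group 4 − 340 → 18176
→ [2605, 9392, 5544, 18176]
Period 2:
Births: 9392 × 0.073 = 686  |  5544 × 0.189 = 1048 ⇒ total 1734
Group 2: 2605 × 0.968 = 2522
Group 3: 9392 × 0.949 = 8913
Group 4: 5544 × 0.941 + 18176 × 0.429 = 5217 + 7798 = 13015
Net migration: Group 1 − 110 → 1624; Group 2 + 390 → 2912; Group 3 + 230 → 9143; Group 4 − 340 → 12675
→ [1624, 2912, 9143, 12675]
Period 3:
Births: 2912 × 0.073 = 213  |  9143 × 0.189 = 1728 ⇒ total 1941
Group 2: 1624 × 0.968 = 1572
Group 3: 2912 × 0.949 = 2763
Group 4: 9143 × 0.941 + 12675 × 0.429 = 8604 + 5438 = 14042
Net migration: Group 1 − 110 → 1831; Group 2 + 390 → 1962; Group 3 + 230 → 2993; Group 4 − 340 → 13702
→ [1831, 1962, 2993, 13702]
Scenario A total after 3 periods: 20488
Scenario B projection —
Period 1:
Births: 5600 × 0.023 = 129  |  12200 × 0.189 = 2306 ⇒ total 2435
Group 2: 9300 × 0.968 = 9002
Group 3: 5600 × 0.949 = 5314
Group 4: 12200 × 0.941 + 16400 × 0.429 = 11480 + 7036 = 18516
Net migration: Group 1 − 110 → 2325; Group 2 + 390 → 9392; Group 3 + 230 → 5544; Group 4 − 340 → 18176
→ [2325, 9392, 5544, 18176]
Period 2:
Births: 9392 × 0.023 = 216  |  5544 × 0.189 = 1048 ⇒ total 1264
Group 2: 2325 × 0.968 = 2251
Group 3: 9392 × 0.949 = 8913
Group 4: 5544 × 0.941 + 18176 × 0.429 = 5217 + 7798 = 13015
Net migration: Group 1 − 110 → 1154; Group 2 + 390 → 2641; Group 3 + 230 → 9143; Group 4 − 340 → 12675
→ [1154, 2641, 9143, 12675]
Period 3:
Births: 2641 × 0.023 = 61  |  9143 × 0.189 = 1728 ⇒ total 1789
Group 2: 1154 × 0.968 = 1117
Group 3: 2641 × 0.949 = 2506
Group 4: 9143 × 0.941 + 12675 × 0.429 = 8604 + 5438 = 14042
Net migration: Group 1 − 110 → 1679; Group 2 + 390 → 1507; Group 3 + 230 → 2736; Group 4 − 340 → 13702
→ [1679, 1507, 2736, 13702]
Scenario B total after 3 periods: 19624
Difference B − A = 19624 − 20488 = -864

-864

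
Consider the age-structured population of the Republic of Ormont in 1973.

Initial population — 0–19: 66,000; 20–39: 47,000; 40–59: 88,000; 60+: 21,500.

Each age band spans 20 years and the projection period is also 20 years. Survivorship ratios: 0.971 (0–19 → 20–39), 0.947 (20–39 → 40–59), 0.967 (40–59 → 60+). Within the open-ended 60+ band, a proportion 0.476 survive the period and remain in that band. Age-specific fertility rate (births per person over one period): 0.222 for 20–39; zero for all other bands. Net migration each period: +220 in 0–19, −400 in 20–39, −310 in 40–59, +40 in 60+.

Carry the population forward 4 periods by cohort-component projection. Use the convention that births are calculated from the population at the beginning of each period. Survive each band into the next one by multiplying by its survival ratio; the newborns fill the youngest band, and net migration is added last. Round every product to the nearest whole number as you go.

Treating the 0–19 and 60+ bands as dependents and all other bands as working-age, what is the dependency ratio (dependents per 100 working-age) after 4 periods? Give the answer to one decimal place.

— Period 1 —
Births: 47000 × 0.222 = 10434
20–39: 66000 × 0.971 = 64086
40–59: 47000 × 0.947 = 44509
60+: 88000 × 0.967 + 21500 × 0.476 = 85096 + 10234 = 95330
Net migration: 0–19 + 220 → 10654; 20–39 − 400 → 63686; 40–59 − 310 → 44199; 60+ + 40 → 95370
Giving 10654 / 63686 / 44199 / 95370.
— Period 2 —
Births: 63686 × 0.222 = 14138
20–39: 10654 × 0.971 = 10345
40–59: 63686 × 0.947 = 60311
60+: 44199 × 0.967 + 95370 × 0.476 = 42740 + 45396 = 88136
Net migration: 0–19 + 220 → 14358; 20–39 − 400 → 9945; 40–59 − 310 → 60001; 60+ + 40 → 88176
Giving 14358 / 9945 / 60001 / 88176.
— Period 3 —
Births: 9945 × 0.222 = 2208
20–39: 14358 × 0.971 = 13942
40–59: 9945 × 0.947 = 9418
60+: 60001 × 0.967 + 88176 × 0.476 = 58021 + 41972 = 99993
Net migration: 0–19 + 220 → 2428; 20–39 − 400 → 13542; 40–59 − 310 → 9108; 60+ + 40 → 100033
Giving 2428 / 13542 / 9108 / 100033.
— Period 4 —
Births: 13542 × 0.222 = 3006
20–39: 2428 × 0.971 = 2358
40–59: 13542 × 0.947 = 12824
60+: 9108 × 0.967 + 100033 × 0.476 = 8807 + 47616 = 56423
Net migration: 0–19 + 220 → 3226; 20–39 − 400 → 1958; 40–59 − 310 → 12514; 60+ + 40 → 56463
Giving 3226 / 1958 / 12514 / 56463.
Dependents (band 0–19 + band 60+) = 3226 + 56463 = 59689; working-age = 14472; ratio = 59689/14472 × 100 = 412.4

412.4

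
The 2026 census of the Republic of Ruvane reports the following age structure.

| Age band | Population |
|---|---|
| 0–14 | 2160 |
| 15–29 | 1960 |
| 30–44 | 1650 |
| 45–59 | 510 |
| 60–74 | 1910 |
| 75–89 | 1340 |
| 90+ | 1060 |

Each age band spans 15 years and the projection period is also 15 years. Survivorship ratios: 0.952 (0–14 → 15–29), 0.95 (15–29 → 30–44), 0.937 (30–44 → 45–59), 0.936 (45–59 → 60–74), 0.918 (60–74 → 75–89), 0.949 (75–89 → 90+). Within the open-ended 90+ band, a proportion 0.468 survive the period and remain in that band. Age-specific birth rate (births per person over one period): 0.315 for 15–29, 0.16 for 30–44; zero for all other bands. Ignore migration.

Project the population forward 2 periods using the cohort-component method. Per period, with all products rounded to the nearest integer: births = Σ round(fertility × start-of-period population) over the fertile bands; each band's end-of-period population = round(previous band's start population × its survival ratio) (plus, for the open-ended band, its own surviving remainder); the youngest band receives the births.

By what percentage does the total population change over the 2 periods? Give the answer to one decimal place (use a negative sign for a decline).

-6.9

Let band 1 be 0–14 through band 7 = 90+.
— Period 1 —
Births: 1960 * 0.315 = 617  |  1650 * 0.16 = 264 → 881
Band 2: 2160 * 0.952 = 2056
Band 3: 1960 * 0.95 = 1862
Band 4: 1650 * 0.937 = 1546
Band 5: 510 * 0.936 = 477
Band 6: 1910 * 0.918 = 1753
Band 7: 1340 * 0.949 + 1060 * 0.468 = 1272 + 496 = 1768
→ [881, 2056, 1862, 1546, 477, 1753, 1768]
— Period 2 —
Births: 2056 * 0.315 = 648  |  1862 * 0.16 = 298 → 946
Band 2: 881 * 0.952 = 839
Band 3: 2056 * 0.95 = 1953
Band 4: 1862 * 0.937 = 1745
Band 5: 1546 * 0.936 = 1447
Band 6: 477 * 0.918 = 438
Band 7: 1753 * 0.949 + 1768 * 0.468 = 1664 + 827 = 2491
→ [946, 839, 1953, 1745, 1447, 438, 2491]
Total: 10590 → 9859; change = -731; percentage change = -6.9%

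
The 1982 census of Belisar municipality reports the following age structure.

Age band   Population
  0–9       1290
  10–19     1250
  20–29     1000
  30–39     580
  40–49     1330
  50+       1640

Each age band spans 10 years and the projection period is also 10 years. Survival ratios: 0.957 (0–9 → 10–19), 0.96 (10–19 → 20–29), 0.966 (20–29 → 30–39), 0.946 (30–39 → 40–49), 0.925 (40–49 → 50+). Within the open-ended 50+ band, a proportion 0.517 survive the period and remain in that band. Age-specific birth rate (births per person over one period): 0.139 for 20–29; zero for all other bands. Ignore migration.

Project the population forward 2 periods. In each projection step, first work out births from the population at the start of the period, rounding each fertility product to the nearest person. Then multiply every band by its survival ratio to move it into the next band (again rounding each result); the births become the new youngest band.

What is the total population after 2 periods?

5141

(Groups numbered youngest = 1 to oldest = 6.)
Period 1:
Births: 1000 × 0.139 = 139
Group 2: 1290 × 0.957 = 1235
Group 3: 1250 × 0.96 = 1200
Group 4: 1000 × 0.966 = 966
Group 5: 580 × 0.946 = 549
Group 6: 1330 × 0.925 + 1640 × 0.517 = 1230 + 848 = 2078
End of period: [139, 1235, 1200, 966, 549, 2078]
Period 2:
Births: 1200 × 0.139 = 167
Group 2: 139 × 0.957 = 133
Group 3: 1235 × 0.96 = 1186
Group 4: 1200 × 0.966 = 1159
Group 5: 966 × 0.946 = 914
Group 6: 549 × 0.925 + 2078 × 0.517 = 508 + 1074 = 1582
End of period: [167, 133, 1186, 1159, 914, 1582]
Total after period 2: 167 + 133 + 1186 + 1159 + 914 + 1582 = 5141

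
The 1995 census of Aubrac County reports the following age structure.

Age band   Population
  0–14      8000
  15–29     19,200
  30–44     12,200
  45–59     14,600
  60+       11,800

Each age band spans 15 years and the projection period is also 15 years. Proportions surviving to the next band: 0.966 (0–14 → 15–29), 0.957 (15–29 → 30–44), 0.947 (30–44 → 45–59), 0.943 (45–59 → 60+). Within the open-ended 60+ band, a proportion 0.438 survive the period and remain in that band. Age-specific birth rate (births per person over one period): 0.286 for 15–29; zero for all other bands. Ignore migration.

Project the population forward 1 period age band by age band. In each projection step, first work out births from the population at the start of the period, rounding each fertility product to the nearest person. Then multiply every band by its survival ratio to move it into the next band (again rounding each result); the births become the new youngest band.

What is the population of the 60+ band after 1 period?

18936

Call the bands 1 to 5, youngest first.
— Period 1 —
Births: 19200 × 0.286 = 5491
Band 2: 8000 × 0.966 = 7728
Band 3: 19200 × 0.957 = 18374
Band 4: 12200 × 0.947 = 11553
Band 5: 14600 × 0.943 + 11800 × 0.438 = 13768 + 5168 = 18936
Giving 5491 / 7728 / 18374 / 11553 / 18936.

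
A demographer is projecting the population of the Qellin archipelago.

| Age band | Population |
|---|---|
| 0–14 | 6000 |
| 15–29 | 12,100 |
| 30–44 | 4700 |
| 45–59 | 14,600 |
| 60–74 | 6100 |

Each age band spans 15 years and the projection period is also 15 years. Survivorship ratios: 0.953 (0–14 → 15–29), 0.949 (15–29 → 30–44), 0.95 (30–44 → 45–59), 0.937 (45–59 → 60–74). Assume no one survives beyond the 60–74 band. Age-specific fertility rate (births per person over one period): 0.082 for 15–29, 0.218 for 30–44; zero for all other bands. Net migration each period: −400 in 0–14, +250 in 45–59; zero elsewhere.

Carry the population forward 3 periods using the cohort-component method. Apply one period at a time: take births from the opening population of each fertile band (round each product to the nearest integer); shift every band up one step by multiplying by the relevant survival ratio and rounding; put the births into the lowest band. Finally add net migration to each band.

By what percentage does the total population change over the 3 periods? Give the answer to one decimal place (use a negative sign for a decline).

Let band 1 be 0–14 through band 5 = 60–74.
[period 1]
Births: 12100 × 0.082 = 992  |  4700 × 0.218 = 1025 → total 2017
Band 2: 6000 × 0.953 = 5718
Band 3: 12100 × 0.949 = 11483
Band 4: 4700 × 0.95 = 4465
Band 5: 14600 × 0.937 = 13680
Net migration: Band 1 − 400 → 1617; Band 4 + 250 → 4715
→ [1617, 5718, 11483, 4715, 13680]
[period 2]
Births: 5718 × 0.082 = 469  |  11483 × 0.218 = 2503 → total 2972
Band 2: 1617 × 0.953 = 1541
Band 3: 5718 × 0.949 = 5426
Band 4: 11483 × 0.95 = 10909
Band 5: 4715 × 0.937 = 4418
Net migration: Band 1 − 400 → 2572; Band 4 + 250 → 11159
→ [2572, 1541, 5426, 11159, 4418]
[period 3]
Births: 1541 × 0.082 = 126  |  5426 × 0.218 = 1183 → total 1309
Band 2: 2572 × 0.953 = 2451
Band 3: 1541 × 0.949 = 1462
Band 4: 5426 × 0.95 = 5155
Band 5: 11159 × 0.937 = 10456
Net migration: Band 1 − 400 → 909; Band 4 + 250 → 5405
→ [909, 2451, 1462, 5405, 10456]
Total: 43500 → 20683; change = -22817; percentage change = -52.5%

-52.5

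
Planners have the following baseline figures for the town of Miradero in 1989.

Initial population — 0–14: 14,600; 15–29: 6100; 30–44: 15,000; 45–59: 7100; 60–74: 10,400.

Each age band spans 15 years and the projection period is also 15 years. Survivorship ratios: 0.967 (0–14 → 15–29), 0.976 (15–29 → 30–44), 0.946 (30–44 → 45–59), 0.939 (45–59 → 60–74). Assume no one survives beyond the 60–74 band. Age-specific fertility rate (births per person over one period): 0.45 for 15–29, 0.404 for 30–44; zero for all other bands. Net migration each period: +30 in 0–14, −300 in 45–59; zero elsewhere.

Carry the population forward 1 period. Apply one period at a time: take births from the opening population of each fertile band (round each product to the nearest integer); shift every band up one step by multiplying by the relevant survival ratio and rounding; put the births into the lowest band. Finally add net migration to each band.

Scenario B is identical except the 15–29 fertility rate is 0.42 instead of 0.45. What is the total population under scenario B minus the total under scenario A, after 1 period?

After projecting period 1:
Births: 6100 × 0.45 = 2745  |  15000 × 0.404 = 6060 → 8805
15–29: 14600 × 0.967 = 14118
30–44: 6100 × 0.976 = 5954
45–59: 15000 × 0.946 = 14190
60–74: 7100 × 0.939 = 6667
Net migration: 0–14 + 30 → 8835; 45–59 − 300 → 13890
→ [8835, 14118, 5954, 13890, 6667]
Scenario A total after 1 period: 49464
Scenario B projection —
After projecting period 1:
Births: 6100 × 0.42 = 2562  |  15000 × 0.404 = 6060 → 8622
15–29: 14600 × 0.967 = 14118
30–44: 6100 × 0.976 = 5954
45–59: 15000 × 0.946 = 14190
60–74: 7100 × 0.939 = 6667
Net migration: 0–14 + 30 → 8652; 45–59 − 300 → 13890
→ [8652, 14118, 5954, 13890, 6667]
Scenario B total after 1 period: 49281
Difference B − A = 49281 − 49464 = -183

-183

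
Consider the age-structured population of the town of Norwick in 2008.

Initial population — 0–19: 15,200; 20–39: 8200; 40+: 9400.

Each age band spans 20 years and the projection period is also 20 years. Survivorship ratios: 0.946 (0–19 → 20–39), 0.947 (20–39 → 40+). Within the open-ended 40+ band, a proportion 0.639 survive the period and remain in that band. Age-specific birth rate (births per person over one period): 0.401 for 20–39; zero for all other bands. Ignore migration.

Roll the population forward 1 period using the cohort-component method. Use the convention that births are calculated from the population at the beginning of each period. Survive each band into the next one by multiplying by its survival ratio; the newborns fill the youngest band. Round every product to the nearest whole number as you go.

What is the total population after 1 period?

31439

Period 1:
Births: 8200 × 0.401 = 3288
20–39: 15200 × 0.946 = 14379
40+: 8200 × 0.947 + 9400 × 0.639 = 7765 + 6007 = 13772
Population now: 0–19=3288, 20–39=14379, 40+=13772
Total after period 1: 3288 + 14379 + 13772 = 31439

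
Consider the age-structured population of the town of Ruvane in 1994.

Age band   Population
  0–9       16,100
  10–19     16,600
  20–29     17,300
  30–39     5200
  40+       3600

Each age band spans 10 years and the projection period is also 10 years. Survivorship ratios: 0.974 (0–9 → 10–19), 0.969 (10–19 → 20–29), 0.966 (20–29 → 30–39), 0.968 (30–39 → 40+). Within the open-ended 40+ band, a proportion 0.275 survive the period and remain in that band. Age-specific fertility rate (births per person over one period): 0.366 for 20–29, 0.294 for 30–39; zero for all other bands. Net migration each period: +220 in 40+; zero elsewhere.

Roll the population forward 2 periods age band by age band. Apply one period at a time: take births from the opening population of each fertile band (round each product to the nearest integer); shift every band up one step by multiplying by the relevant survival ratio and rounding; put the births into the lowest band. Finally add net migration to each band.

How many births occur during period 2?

(Groups numbered youngest = 1 to oldest = 5.)
[period 1]
Births: 17300 * 0.366 = 6332, 5200 * 0.294 = 1529 ⇒ total 7861
Group 2: 16100 * 0.974 = 15681
Group 3: 16600 * 0.969 = 16085
Group 4: 17300 * 0.966 = 16712
Group 5: 5200 * 0.968 + 3600 * 0.275 = 5034 + 990 = 6024
Net migration: Group 5 + 220 → 6244
End of period: [7861, 15681, 16085, 16712, 6244]
[period 2]
Births: 16085 * 0.366 = 5887, 16712 * 0.294 = 4913 ⇒ total 10800
Group 2: 7861 * 0.974 = 7657
Group 3: 15681 * 0.969 = 15195
Group 4: 16085 * 0.966 = 15538
Group 5: 16712 * 0.968 + 6244 * 0.275 = 16177 + 1717 = 17894
Net migration: Group 5 + 220 → 18114
End of period: [10800, 7657, 15195, 15538, 18114]

10800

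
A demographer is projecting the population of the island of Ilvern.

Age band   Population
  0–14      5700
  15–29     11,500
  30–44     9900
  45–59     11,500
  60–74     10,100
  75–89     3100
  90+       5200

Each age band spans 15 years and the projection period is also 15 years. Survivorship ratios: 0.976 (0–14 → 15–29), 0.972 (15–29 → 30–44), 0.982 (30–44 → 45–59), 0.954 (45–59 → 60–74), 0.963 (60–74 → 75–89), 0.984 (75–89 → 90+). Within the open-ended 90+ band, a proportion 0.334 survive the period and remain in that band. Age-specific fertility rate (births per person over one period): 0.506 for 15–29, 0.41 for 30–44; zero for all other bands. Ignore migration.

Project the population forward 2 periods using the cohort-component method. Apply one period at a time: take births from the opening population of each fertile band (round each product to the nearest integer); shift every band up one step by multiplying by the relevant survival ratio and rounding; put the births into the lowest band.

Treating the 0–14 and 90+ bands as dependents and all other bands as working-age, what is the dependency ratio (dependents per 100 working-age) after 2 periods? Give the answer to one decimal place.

40.5

Let group 1 be 0–14 through group 7 = 90+.
[period 1]
Births: 11500 × 0.506 = 5819, 9900 × 0.41 = 4059 → 9878
Group 2: 5700 × 0.976 = 5563
Group 3: 11500 × 0.972 = 11178
Group 4: 9900 × 0.982 = 9722
Group 5: 11500 × 0.954 = 10971
Group 6: 10100 × 0.963 = 9726
Group 7: 3100 × 0.984 + 5200 × 0.334 = 3050 + 1737 = 4787
Population now: 0–14=9878, 15–29=5563, 30–44=11178, 45–59=9722, 60–74=10971, 75–89=9726, 90+=4787
[period 2]
Births: 5563 × 0.506 = 2815, 11178 × 0.41 = 4583 → 7398
Group 2: 9878 × 0.976 = 9641
Group 3: 5563 × 0.972 = 5407
Group 4: 11178 × 0.982 = 10977
Group 5: 9722 × 0.954 = 9275
Group 6: 10971 × 0.963 = 10565
Group 7: 9726 × 0.984 + 4787 × 0.334 = 9570 + 1599 = 11169
Population now: 0–14=7398, 15–29=9641, 30–44=5407, 45–59=10977, 60–74=9275, 75–89=10565, 90+=11169
Dependents (band 0–14 + band 90+) = 7398 + 11169 = 18567; working-age = 45865; ratio = 18567/45865 × 100 = 40.5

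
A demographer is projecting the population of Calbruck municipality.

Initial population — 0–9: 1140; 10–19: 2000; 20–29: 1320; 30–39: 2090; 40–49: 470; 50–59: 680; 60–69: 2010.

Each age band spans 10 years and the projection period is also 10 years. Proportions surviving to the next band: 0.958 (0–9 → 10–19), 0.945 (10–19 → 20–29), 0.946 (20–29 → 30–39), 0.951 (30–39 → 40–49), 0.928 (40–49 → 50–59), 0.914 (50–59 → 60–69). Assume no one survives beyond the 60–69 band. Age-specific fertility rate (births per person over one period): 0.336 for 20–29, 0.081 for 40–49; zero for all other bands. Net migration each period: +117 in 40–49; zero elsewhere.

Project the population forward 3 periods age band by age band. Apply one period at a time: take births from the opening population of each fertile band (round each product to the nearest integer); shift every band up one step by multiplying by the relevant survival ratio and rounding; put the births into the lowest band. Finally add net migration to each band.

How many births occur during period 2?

(Bands numbered youngest = 1 to oldest = 7.)
Period 1.
Births: 1320 * 0.336 = 444, 470 * 0.081 = 38 → 482
Band 2: 1140 * 0.958 = 1092
Band 3: 2000 * 0.945 = 1890
Band 4: 1320 * 0.946 = 1249
Band 5: 2090 * 0.951 = 1988
Band 6: 470 * 0.928 = 436
Band 7: 680 * 0.914 = 622
Net migration: Band 5 + 117 → 2105
→ [482, 1092, 1890, 1249, 2105, 436, 622]
Period 2.
Births: 1890 * 0.336 = 635, 2105 * 0.081 = 171 → 806
Band 2: 482 * 0.958 = 462
Band 3: 1092 * 0.945 = 1032
Band 4: 1890 * 0.946 = 1788
Band 5: 1249 * 0.951 = 1188
Band 6: 2105 * 0.928 = 1953
Band 7: 436 * 0.914 = 399
Net migration: Band 5 + 117 → 1305
→ [806, 462, 1032, 1788, 1305, 1953, 399]

806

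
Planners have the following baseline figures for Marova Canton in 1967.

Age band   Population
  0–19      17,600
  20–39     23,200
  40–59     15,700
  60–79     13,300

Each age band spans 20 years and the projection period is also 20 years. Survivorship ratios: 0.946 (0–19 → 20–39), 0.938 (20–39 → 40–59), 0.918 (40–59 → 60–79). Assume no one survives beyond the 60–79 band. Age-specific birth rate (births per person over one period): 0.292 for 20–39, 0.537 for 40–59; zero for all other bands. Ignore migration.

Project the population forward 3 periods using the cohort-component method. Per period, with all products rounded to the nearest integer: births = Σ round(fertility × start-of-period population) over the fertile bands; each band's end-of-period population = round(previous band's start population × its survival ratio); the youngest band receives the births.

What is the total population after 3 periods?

Call the bands 1 to 4, youngest first.
Period 1.
Births: 23200 × 0.292 = 6774  |  15700 × 0.537 = 8431 → 15205
Band 2: 17600 × 0.946 = 16650
Band 3: 23200 × 0.938 = 21762
Band 4: 15700 × 0.918 = 14413
Giving 15205 / 16650 / 21762 / 14413.
Period 2.
Births: 16650 × 0.292 = 4862  |  21762 × 0.537 = 11686 → 16548
Band 2: 15205 × 0.946 = 14384
Band 3: 16650 × 0.938 = 15618
Band 4: 21762 × 0.918 = 19978
Giving 16548 / 14384 / 15618 / 19978.
Period 3.
Births: 14384 × 0.292 = 4200  |  15618 × 0.537 = 8387 → 12587
Band 2: 16548 × 0.946 = 15654
Band 3: 14384 × 0.938 = 13492
Band 4: 15618 × 0.918 = 14337
Giving 12587 / 15654 / 13492 / 14337.
Total after period 3: 12587 + 15654 + 13492 + 14337 = 56070

56070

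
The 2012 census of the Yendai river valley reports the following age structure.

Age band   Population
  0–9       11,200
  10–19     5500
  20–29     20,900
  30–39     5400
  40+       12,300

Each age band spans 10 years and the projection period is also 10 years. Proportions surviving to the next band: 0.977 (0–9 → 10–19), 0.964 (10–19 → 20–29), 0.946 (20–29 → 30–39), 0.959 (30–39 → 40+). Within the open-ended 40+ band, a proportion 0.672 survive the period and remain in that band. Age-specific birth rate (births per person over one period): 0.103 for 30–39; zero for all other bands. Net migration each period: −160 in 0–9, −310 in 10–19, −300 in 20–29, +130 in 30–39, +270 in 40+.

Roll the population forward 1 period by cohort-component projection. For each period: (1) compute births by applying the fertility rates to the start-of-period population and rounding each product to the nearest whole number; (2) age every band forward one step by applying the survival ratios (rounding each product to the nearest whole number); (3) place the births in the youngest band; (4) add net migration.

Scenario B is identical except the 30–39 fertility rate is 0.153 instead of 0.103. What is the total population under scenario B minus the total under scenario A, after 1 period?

270

— Period 1 —
Births: 5400 × 0.103 = 556
10–19: 11200 × 0.977 = 10942
20–29: 5500 × 0.964 = 5302
30–39: 20900 × 0.946 = 19771
40+: 5400 × 0.959 + 12300 × 0.672 = 5179 + 8266 = 13445
Net migration: 0–9 − 160 → 396; 10–19 − 310 → 10632; 20–29 − 300 → 5002; 30–39 + 130 → 19901; 40+ + 270 → 13715
→ [396, 10632, 5002, 19901, 13715]
Scenario A total after 1 period: 49646
Scenario B projection —
— Period 1 —
Births: 5400 × 0.153 = 826
10–19: 11200 × 0.977 = 10942
20–29: 5500 × 0.964 = 5302
30–39: 20900 × 0.946 = 19771
40+: 5400 × 0.959 + 12300 × 0.672 = 5179 + 8266 = 13445
Net migration: 0–9 − 160 → 666; 10–19 − 310 → 10632; 20–29 − 300 → 5002; 30–39 + 130 → 19901; 40+ + 270 → 13715
→ [666, 10632, 5002, 19901, 13715]
Scenario B total after 1 period: 49916
Difference B − A = 49916 − 49646 = 270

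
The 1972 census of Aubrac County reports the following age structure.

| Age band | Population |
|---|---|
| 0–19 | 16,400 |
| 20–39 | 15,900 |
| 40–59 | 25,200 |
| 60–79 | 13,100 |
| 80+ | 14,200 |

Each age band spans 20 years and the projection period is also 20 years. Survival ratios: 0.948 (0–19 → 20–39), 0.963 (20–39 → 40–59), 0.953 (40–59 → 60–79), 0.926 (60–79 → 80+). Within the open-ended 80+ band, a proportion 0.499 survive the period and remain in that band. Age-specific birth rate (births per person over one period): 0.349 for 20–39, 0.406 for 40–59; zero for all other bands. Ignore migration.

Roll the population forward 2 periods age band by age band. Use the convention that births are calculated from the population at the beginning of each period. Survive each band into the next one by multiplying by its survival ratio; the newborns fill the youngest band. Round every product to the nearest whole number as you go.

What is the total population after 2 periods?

87994

Period 1.
Births: 15900 × 0.349 = 5549  |  25200 × 0.406 = 10231 ⇒ total 15780
20–39: 16400 × 0.948 = 15547
40–59: 15900 × 0.963 = 15312
60–79: 25200 × 0.953 = 24016
80+: 13100 × 0.926 + 14200 × 0.499 = 12131 + 7086 = 19217
End of period: [15780, 15547, 15312, 24016, 19217]
Period 2.
Births: 15547 × 0.349 = 5426  |  15312 × 0.406 = 6217 ⇒ total 11643
20–39: 15780 × 0.948 = 14959
40–59: 15547 × 0.963 = 14972
60–79: 15312 × 0.953 = 14592
80+: 24016 × 0.926 + 19217 × 0.499 = 22239 + 9589 = 31828
End of period: [11643, 14959, 14972, 14592, 31828]
Total after period 2: 11643 + 14959 + 14972 + 14592 + 31828 = 87994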